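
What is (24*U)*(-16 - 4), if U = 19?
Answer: -9120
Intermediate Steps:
(24*U)*(-16 - 4) = (24*19)*(-16 - 4) = 456*(-20) = -9120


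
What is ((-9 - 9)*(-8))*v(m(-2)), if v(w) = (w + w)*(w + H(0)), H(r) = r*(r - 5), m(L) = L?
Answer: 1152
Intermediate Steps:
H(r) = r*(-5 + r)
v(w) = 2*w² (v(w) = (w + w)*(w + 0*(-5 + 0)) = (2*w)*(w + 0*(-5)) = (2*w)*(w + 0) = (2*w)*w = 2*w²)
((-9 - 9)*(-8))*v(m(-2)) = ((-9 - 9)*(-8))*(2*(-2)²) = (-18*(-8))*(2*4) = 144*8 = 1152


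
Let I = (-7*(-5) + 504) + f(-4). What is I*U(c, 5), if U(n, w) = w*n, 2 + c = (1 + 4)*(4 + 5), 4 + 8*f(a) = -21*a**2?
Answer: 213495/2 ≈ 1.0675e+5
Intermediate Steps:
f(a) = -1/2 - 21*a**2/8 (f(a) = -1/2 + (-21*a**2)/8 = -1/2 - 21*a**2/8)
c = 43 (c = -2 + (1 + 4)*(4 + 5) = -2 + 5*9 = -2 + 45 = 43)
U(n, w) = n*w
I = 993/2 (I = (-7*(-5) + 504) + (-1/2 - 21/8*(-4)**2) = (35 + 504) + (-1/2 - 21/8*16) = 539 + (-1/2 - 42) = 539 - 85/2 = 993/2 ≈ 496.50)
I*U(c, 5) = 993*(43*5)/2 = (993/2)*215 = 213495/2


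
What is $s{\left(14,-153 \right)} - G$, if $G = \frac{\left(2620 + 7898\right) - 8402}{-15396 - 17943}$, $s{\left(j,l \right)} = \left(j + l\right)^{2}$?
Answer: $\frac{644144935}{33339} \approx 19321.0$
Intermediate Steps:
$G = - \frac{2116}{33339}$ ($G = \frac{10518 - 8402}{-33339} = 2116 \left(- \frac{1}{33339}\right) = - \frac{2116}{33339} \approx -0.063469$)
$s{\left(14,-153 \right)} - G = \left(14 - 153\right)^{2} - - \frac{2116}{33339} = \left(-139\right)^{2} + \frac{2116}{33339} = 19321 + \frac{2116}{33339} = \frac{644144935}{33339}$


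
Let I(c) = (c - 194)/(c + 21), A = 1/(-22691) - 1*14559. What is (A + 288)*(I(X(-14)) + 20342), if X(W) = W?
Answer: -6577590618676/22691 ≈ -2.8988e+8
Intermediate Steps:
A = -330358270/22691 (A = -1/22691 - 14559 = -330358270/22691 ≈ -14559.)
I(c) = (-194 + c)/(21 + c)
(A + 288)*(I(X(-14)) + 20342) = (-330358270/22691 + 288)*((-194 - 14)/(21 - 14) + 20342) = -323823262*(-208/7 + 20342)/22691 = -323823262/22691*142186/7 = -6577590618676/22691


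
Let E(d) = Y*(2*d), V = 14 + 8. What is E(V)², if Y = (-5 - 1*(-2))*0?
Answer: 0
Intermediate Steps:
Y = 0 (Y = (-5 + 2)*0 = -3*0 = 0)
V = 22
E(d) = 0 (E(d) = 0*(2*d) = 0)
E(V)² = 0² = 0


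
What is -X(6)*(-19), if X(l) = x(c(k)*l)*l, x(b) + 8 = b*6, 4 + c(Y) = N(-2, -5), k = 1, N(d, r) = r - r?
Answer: -17328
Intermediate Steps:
N(d, r) = 0
c(Y) = -4 (c(Y) = -4 + 0 = -4)
x(b) = -8 + 6*b (x(b) = -8 + b*6 = -8 + 6*b)
X(l) = l*(-8 - 24*l) (X(l) = (-8 + 6*(-4*l))*l = (-8 - 24*l)*l = l*(-8 - 24*l))
-X(6)*(-19) = -8*6*(-1 - 3*6)*(-19) = -8*6*(-1 - 18)*(-19) = -8*6*(-19)*(-19) = -1*(-912)*(-19) = 912*(-19) = -17328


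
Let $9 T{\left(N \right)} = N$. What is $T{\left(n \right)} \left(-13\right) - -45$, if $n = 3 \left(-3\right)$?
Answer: $58$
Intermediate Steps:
$n = -9$
$T{\left(N \right)} = \frac{N}{9}$
$T{\left(n \right)} \left(-13\right) - -45 = \frac{1}{9} \left(-9\right) \left(-13\right) - -45 = \left(-1\right) \left(-13\right) + 45 = 13 + 45 = 58$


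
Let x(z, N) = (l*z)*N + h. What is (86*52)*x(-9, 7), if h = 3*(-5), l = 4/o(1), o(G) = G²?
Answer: -1194024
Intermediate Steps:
l = 4 (l = 4/(1²) = 4/1 = 4*1 = 4)
h = -15
x(z, N) = -15 + 4*N*z (x(z, N) = (4*z)*N - 15 = 4*N*z - 15 = -15 + 4*N*z)
(86*52)*x(-9, 7) = (86*52)*(-15 + 4*7*(-9)) = 4472*(-15 - 252) = 4472*(-267) = -1194024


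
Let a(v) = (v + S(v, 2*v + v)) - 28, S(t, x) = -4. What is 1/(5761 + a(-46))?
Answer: 1/5683 ≈ 0.00017596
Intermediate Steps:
a(v) = -32 + v (a(v) = (v - 4) - 28 = (-4 + v) - 28 = -32 + v)
1/(5761 + a(-46)) = 1/(5761 + (-32 - 46)) = 1/(5761 - 78) = 1/5683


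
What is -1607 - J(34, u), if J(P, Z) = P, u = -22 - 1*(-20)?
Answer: -1641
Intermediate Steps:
u = -2 (u = -22 + 20 = -2)
-1607 - J(34, u) = -1607 - 1*34 = -1607 - 34 = -1641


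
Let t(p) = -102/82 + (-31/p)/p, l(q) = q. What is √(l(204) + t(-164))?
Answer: √5453297/164 ≈ 14.239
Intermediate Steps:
t(p) = -51/41 - 31/p² (t(p) = -102*1/82 - 31/p² = -51/41 - 31/p²)
√(l(204) + t(-164)) = √(204 + (-51/41 - 31/(-164)²)) = √(204 + (-51/41 - 31*1/26896)) = √(204 + (-51/41 - 31/26896)) = √(204 - 33487/26896) = √(5453297/26896) = √5453297/164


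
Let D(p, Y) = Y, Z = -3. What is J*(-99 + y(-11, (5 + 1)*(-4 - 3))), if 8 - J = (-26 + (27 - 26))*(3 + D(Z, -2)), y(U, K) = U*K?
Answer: 11979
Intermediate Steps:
y(U, K) = K*U
J = 33 (J = 8 - (-26 + (27 - 26))*(3 - 2) = 8 - (-26 + 1) = 8 - (-25) = 8 - 1*(-25) = 8 + 25 = 33)
J*(-99 + y(-11, (5 + 1)*(-4 - 3))) = 33*(-99 + ((5 + 1)*(-4 - 3))*(-11)) = 33*(-99 + (6*(-7))*(-11)) = 33*(-99 - 42*(-11)) = 33*(-99 + 462) = 33*363 = 11979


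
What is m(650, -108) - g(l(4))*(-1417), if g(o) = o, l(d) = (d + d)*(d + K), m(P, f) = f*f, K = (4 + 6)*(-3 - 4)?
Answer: -736512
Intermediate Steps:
K = -70 (K = 10*(-7) = -70)
m(P, f) = f²
l(d) = 2*d*(-70 + d) (l(d) = (d + d)*(d - 70) = (2*d)*(-70 + d) = 2*d*(-70 + d))
m(650, -108) - g(l(4))*(-1417) = (-108)² - 2*4*(-70 + 4)*(-1417) = 11664 - 2*4*(-66)*(-1417) = 11664 - (-528)*(-1417) = 11664 - 1*748176 = 11664 - 748176 = -736512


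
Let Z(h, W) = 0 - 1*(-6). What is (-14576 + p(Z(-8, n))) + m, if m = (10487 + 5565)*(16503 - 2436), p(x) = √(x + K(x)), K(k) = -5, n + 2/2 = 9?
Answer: 225788909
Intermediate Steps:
n = 8 (n = -1 + 9 = 8)
Z(h, W) = 6 (Z(h, W) = 0 + 6 = 6)
p(x) = √(-5 + x) (p(x) = √(x - 5) = √(-5 + x))
m = 225803484 (m = 16052*14067 = 225803484)
(-14576 + p(Z(-8, n))) + m = (-14576 + √(-5 + 6)) + 225803484 = (-14576 + √1) + 225803484 = (-14576 + 1) + 225803484 = -14575 + 225803484 = 225788909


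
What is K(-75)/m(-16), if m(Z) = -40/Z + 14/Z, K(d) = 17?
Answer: 136/13 ≈ 10.462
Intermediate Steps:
m(Z) = -26/Z
K(-75)/m(-16) = 17/((-26/(-16))) = 17/((-26*(-1/16))) = 17/(13/8) = 17*(8/13) = 136/13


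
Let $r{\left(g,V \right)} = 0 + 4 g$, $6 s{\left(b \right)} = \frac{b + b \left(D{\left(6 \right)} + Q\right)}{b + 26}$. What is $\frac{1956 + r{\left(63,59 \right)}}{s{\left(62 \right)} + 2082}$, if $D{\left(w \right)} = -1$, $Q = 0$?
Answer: $\frac{368}{347} \approx 1.0605$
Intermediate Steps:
$s{\left(b \right)} = 0$ ($s{\left(b \right)} = \frac{\left(b + b \left(-1 + 0\right)\right) \frac{1}{b + 26}}{6} = \frac{\left(b + b \left(-1\right)\right) \frac{1}{26 + b}}{6} = \frac{\left(b - b\right) \frac{1}{26 + b}}{6} = \frac{0 \frac{1}{26 + b}}{6} = \frac{1}{6} \cdot 0 = 0$)
$r{\left(g,V \right)} = 4 g$
$\frac{1956 + r{\left(63,59 \right)}}{s{\left(62 \right)} + 2082} = \frac{1956 + 4 \cdot 63}{0 + 2082} = \frac{1956 + 252}{2082} = 2208 \cdot \frac{1}{2082} = \frac{368}{347}$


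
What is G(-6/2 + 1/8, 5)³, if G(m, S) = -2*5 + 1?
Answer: -729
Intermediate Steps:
G(m, S) = -9 (G(m, S) = -10 + 1 = -9)
G(-6/2 + 1/8, 5)³ = (-9)³ = -729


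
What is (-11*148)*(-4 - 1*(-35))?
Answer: -50468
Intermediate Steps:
(-11*148)*(-4 - 1*(-35)) = -1628*(-4 + 35) = -1628*31 = -50468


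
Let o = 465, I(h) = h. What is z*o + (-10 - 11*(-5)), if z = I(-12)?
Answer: -5535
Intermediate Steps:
z = -12
z*o + (-10 - 11*(-5)) = -12*465 + (-10 - 11*(-5)) = -5580 + (-10 + 55) = -5580 + 45 = -5535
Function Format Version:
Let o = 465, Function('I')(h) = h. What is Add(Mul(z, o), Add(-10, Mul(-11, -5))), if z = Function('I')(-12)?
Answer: -5535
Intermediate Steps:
z = -12
Add(Mul(z, o), Add(-10, Mul(-11, -5))) = Add(Mul(-12, 465), Add(-10, Mul(-11, -5))) = Add(-5580, Add(-10, 55)) = Add(-5580, 45) = -5535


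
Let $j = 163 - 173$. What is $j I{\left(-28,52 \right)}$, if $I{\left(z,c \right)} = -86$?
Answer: $860$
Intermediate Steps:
$j = -10$
$j I{\left(-28,52 \right)} = \left(-10\right) \left(-86\right) = 860$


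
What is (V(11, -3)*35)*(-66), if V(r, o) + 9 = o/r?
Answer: 21420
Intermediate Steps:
V(r, o) = -9 + o/r
(V(11, -3)*35)*(-66) = ((-9 - 3/11)*35)*(-66) = -102/11*35*(-66) = -3570/11*(-66) = 21420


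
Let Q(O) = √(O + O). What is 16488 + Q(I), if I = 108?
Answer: 16488 + 6*√6 ≈ 16503.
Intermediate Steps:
Q(O) = √2*√O (Q(O) = √(2*O) = √2*√O)
16488 + Q(I) = 16488 + √2*√108 = 16488 + √2*(6*√3) = 16488 + 6*√6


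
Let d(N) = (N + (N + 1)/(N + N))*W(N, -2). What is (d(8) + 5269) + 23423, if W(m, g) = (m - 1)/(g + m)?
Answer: 2755391/96 ≈ 28702.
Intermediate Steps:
W(m, g) = (-1 + m)/(g + m)
d(N) = (-1 + N)*(N + (1 + N)/(2*N))/(-2 + N) (d(N) = (N + (N + 1)/(N + N))*((-1 + N)/(-2 + N)) = (N + (1 + N)/((2*N)))*((-1 + N)/(-2 + N)) = (N + (1 + N)*(1/(2*N)))*((-1 + N)/(-2 + N)) = (N + (1 + N)/(2*N))*((-1 + N)/(-2 + N)) = (-1 + N)*(N + (1 + N)/(2*N))/(-2 + N))
(d(8) + 5269) + 23423 = ((½)*(-1 - 1*8² + 2*8³)/(8*(-2 + 8)) + 5269) + 23423 = ((½)*(⅛)*(-1 - 1*64 + 2*512)/6 + 5269) + 23423 = ((½)*(⅛)*(⅙)*(-1 - 64 + 1024) + 5269) + 23423 = ((½)*(⅛)*(⅙)*959 + 5269) + 23423 = (959/96 + 5269) + 23423 = 506783/96 + 23423 = 2755391/96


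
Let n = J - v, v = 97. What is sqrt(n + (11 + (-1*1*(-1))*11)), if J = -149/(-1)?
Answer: sqrt(74) ≈ 8.6023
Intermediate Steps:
J = 149 (J = -149*(-1) = 149)
n = 52 (n = 149 - 1*97 = 149 - 97 = 52)
sqrt(n + (11 + (-1*1*(-1))*11)) = sqrt(52 + (11 + (-1*1*(-1))*11)) = sqrt(52 + (11 - 1*(-1)*11)) = sqrt(52 + (11 + 1*11)) = sqrt(52 + (11 + 11)) = sqrt(52 + 22) = sqrt(74)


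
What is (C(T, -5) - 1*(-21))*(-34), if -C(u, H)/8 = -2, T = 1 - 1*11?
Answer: -1258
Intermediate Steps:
T = -10 (T = 1 - 11 = -10)
C(u, H) = 16 (C(u, H) = -8*(-2) = 16)
(C(T, -5) - 1*(-21))*(-34) = (16 - 1*(-21))*(-34) = (16 + 21)*(-34) = 37*(-34) = -1258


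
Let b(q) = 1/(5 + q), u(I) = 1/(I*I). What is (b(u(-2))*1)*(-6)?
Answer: -8/7 ≈ -1.1429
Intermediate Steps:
u(I) = I**(-2)
(b(u(-2))*1)*(-6) = (1/(5 + (-2)**(-2)))*(-6) = (1/(5 + 1/4))*(-6) = (1/(21/4))*(-6) = ((4/21)*1)*(-6) = (4/21)*(-6) = -8/7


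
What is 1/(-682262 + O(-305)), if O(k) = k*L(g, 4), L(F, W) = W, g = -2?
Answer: -1/683482 ≈ -1.4631e-6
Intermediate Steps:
O(k) = 4*k (O(k) = k*4 = 4*k)
1/(-682262 + O(-305)) = 1/(-682262 + 4*(-305)) = 1/(-682262 - 1220) = 1/(-683482) = -1/683482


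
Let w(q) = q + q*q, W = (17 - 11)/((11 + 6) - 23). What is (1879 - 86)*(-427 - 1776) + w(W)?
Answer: -3949979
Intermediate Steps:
W = -1 (W = 6/(17 - 23) = 6/(-6) = 6*(-⅙) = -1)
w(q) = q + q²
(1879 - 86)*(-427 - 1776) + w(W) = (1879 - 86)*(-427 - 1776) - (1 - 1) = 1793*(-2203) - 1*0 = -3949979 + 0 = -3949979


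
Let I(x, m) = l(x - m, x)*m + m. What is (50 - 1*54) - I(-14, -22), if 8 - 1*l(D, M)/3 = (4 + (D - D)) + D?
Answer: -246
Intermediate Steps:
l(D, M) = 12 - 3*D (l(D, M) = 24 - 3*((4 + (D - D)) + D) = 24 - 3*((4 + 0) + D) = 24 - 3*(4 + D) = 24 + (-12 - 3*D) = 12 - 3*D)
I(x, m) = m + m*(12 - 3*x + 3*m) (I(x, m) = (12 - 3*(x - m))*m + m = (12 + (-3*x + 3*m))*m + m = (12 - 3*x + 3*m)*m + m = m*(12 - 3*x + 3*m) + m = m + m*(12 - 3*x + 3*m))
(50 - 1*54) - I(-14, -22) = (50 - 1*54) - (-22)*(13 - 3*(-14) + 3*(-22)) = (50 - 54) - (-22)*(13 + 42 - 66) = -4 - (-22)*(-11) = -4 - 1*242 = -4 - 242 = -246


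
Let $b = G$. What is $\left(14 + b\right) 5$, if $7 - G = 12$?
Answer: $45$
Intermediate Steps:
$G = -5$ ($G = 7 - 12 = -5$)
$b = -5$
$\left(14 + b\right) 5 = \left(14 - 5\right) 5 = 9 \cdot 5 = 45$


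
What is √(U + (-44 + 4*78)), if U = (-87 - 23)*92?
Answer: 2*I*√2463 ≈ 99.257*I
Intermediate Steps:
U = -10120 (U = -110*92 = -10120)
√(U + (-44 + 4*78)) = √(-10120 + (-44 + 4*78)) = √(-10120 + (-44 + 312)) = √(-10120 + 268) = √(-9852) = 2*I*√2463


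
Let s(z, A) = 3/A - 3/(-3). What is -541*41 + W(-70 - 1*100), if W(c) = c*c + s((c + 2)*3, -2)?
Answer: 13437/2 ≈ 6718.5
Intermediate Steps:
s(z, A) = 1 + 3/A (s(z, A) = 3/A - 3*(-1/3) = 3/A + 1 = 1 + 3/A)
W(c) = -1/2 + c**2 (W(c) = c*c + (3 - 2)/(-2) = c**2 - 1/2*1 = c**2 - 1/2 = -1/2 + c**2)
-541*41 + W(-70 - 1*100) = -541*41 + (-1/2 + (-70 - 1*100)**2) = -22181 + (-1/2 + (-70 - 100)**2) = -22181 + (-1/2 + (-170)**2) = -22181 + (-1/2 + 28900) = -22181 + 57799/2 = 13437/2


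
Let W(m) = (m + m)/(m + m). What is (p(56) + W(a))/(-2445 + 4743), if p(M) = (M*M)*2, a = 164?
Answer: 2091/766 ≈ 2.7298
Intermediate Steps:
p(M) = 2*M² (p(M) = M²*2 = 2*M²)
W(m) = 1 (W(m) = (2*m)/((2*m)) = (2*m)*(1/(2*m)) = 1)
(p(56) + W(a))/(-2445 + 4743) = (2*56² + 1)/(-2445 + 4743) = (2*3136 + 1)/2298 = (6272 + 1)*(1/2298) = 6273*(1/2298) = 2091/766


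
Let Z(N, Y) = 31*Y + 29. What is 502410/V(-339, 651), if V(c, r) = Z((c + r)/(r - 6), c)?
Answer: -50241/1048 ≈ -47.940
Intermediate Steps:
Z(N, Y) = 29 + 31*Y
V(c, r) = 29 + 31*c
502410/V(-339, 651) = 502410/(29 + 31*(-339)) = 502410/(29 - 10509) = 502410/(-10480) = 502410*(-1/10480) = -50241/1048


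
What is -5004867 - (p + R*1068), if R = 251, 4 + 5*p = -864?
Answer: -26363807/5 ≈ -5.2728e+6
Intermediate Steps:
p = -868/5 (p = -⅘ + (⅕)*(-864) = -⅘ - 864/5 = -868/5 ≈ -173.60)
-5004867 - (p + R*1068) = -5004867 - (-868/5 + 251*1068) = -5004867 - (-868/5 + 268068) = -5004867 - 1*1339472/5 = -5004867 - 1339472/5 = -26363807/5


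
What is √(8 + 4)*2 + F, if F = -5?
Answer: -5 + 4*√3 ≈ 1.9282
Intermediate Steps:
√(8 + 4)*2 + F = √(8 + 4)*2 - 5 = √12*2 - 5 = (2*√3)*2 - 5 = 4*√3 - 5 = -5 + 4*√3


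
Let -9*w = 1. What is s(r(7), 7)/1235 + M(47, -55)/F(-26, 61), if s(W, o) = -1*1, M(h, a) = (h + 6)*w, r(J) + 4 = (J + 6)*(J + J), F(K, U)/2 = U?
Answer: -66553/1356030 ≈ -0.049079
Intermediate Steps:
w = -1/9 (w = -1/9*1 = -1/9 ≈ -0.11111)
F(K, U) = 2*U
r(J) = -4 + 2*J*(6 + J) (r(J) = -4 + (J + 6)*(J + J) = -4 + (6 + J)*(2*J) = -4 + 2*J*(6 + J))
M(h, a) = -2/3 - h/9 (M(h, a) = (h + 6)*(-1/9) = (6 + h)*(-1/9) = -2/3 - h/9)
s(W, o) = -1
s(r(7), 7)/1235 + M(47, -55)/F(-26, 61) = -1/1235 + (-2/3 - 1/9*47)/((2*61)) = -1*1/1235 + (-2/3 - 47/9)/122 = -1/1235 - 53/9*1/122 = -1/1235 - 53/1098 = -66553/1356030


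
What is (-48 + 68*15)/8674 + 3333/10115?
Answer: 19371111/43868755 ≈ 0.44157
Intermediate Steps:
(-48 + 68*15)/8674 + 3333/10115 = (-48 + 1020)*(1/8674) + 3333*(1/10115) = 972*(1/8674) + 3333/10115 = 486/4337 + 3333/10115 = 19371111/43868755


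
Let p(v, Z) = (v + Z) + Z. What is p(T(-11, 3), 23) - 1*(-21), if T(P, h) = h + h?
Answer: 73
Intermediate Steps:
T(P, h) = 2*h
p(v, Z) = v + 2*Z (p(v, Z) = (Z + v) + Z = v + 2*Z)
p(T(-11, 3), 23) - 1*(-21) = (2*3 + 2*23) - 1*(-21) = (6 + 46) + 21 = 52 + 21 = 73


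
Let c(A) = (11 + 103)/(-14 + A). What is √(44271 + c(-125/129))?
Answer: 39*√108512545/1931 ≈ 210.39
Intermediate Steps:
c(A) = 114/(-14 + A)
√(44271 + c(-125/129)) = √(44271 + 114/(-14 - 125/129)) = √(44271 + 114/(-1931/129)) = √(44271 + 114*(-129/1931)) = √(44271 - 14706/1931) = √(85472595/1931) = 39*√108512545/1931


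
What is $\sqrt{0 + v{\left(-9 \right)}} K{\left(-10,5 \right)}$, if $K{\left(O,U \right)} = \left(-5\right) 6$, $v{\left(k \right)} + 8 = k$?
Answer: $- 30 i \sqrt{17} \approx - 123.69 i$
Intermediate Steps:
$v{\left(k \right)} = -8 + k$
$K{\left(O,U \right)} = -30$
$\sqrt{0 + v{\left(-9 \right)}} K{\left(-10,5 \right)} = \sqrt{0 - 17} \left(-30\right) = \sqrt{-17} \left(-30\right) = i \sqrt{17} \left(-30\right) = - 30 i \sqrt{17}$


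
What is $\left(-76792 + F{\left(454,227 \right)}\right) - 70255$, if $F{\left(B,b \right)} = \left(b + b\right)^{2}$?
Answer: $59069$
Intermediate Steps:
$F{\left(B,b \right)} = 4 b^{2}$ ($F{\left(B,b \right)} = \left(2 b\right)^{2} = 4 b^{2}$)
$\left(-76792 + F{\left(454,227 \right)}\right) - 70255 = \left(-76792 + 4 \cdot 227^{2}\right) - 70255 = \left(-76792 + 4 \cdot 51529\right) - 70255 = \left(-76792 + 206116\right) - 70255 = 129324 - 70255 = 59069$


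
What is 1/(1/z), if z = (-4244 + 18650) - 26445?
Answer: -12039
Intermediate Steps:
z = -12039 (z = 14406 - 26445 = -12039)
1/(1/z) = 1/(1/(-12039)) = 1/(-1/12039) = -12039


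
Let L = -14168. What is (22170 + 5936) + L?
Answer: 13938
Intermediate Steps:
(22170 + 5936) + L = (22170 + 5936) - 14168 = 28106 - 14168 = 13938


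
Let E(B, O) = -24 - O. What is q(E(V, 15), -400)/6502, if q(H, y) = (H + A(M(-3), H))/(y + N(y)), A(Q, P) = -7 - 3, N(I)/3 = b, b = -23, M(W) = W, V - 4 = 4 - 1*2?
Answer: 7/435634 ≈ 1.6069e-5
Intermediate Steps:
V = 6 (V = 4 + (4 - 1*2) = 4 + (4 - 2) = 4 + 2 = 6)
N(I) = -69 (N(I) = 3*(-23) = -69)
A(Q, P) = -10
q(H, y) = (-10 + H)/(-69 + y) (q(H, y) = (H - 10)/(y - 69) = (-10 + H)/(-69 + y))
q(E(V, 15), -400)/6502 = ((-10 + (-24 - 1*15))/(-69 - 400))/6502 = ((-10 + (-24 - 15))/(-469))*(1/6502) = -(-10 - 39)/469*(1/6502) = -1/469*(-49)*(1/6502) = (7/67)*(1/6502) = 7/435634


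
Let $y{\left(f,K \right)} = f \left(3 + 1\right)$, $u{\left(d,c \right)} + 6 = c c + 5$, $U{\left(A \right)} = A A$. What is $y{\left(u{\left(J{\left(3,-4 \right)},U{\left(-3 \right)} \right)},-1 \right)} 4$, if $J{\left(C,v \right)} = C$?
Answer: $1280$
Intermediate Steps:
$U{\left(A \right)} = A^{2}$
$u{\left(d,c \right)} = -1 + c^{2}$ ($u{\left(d,c \right)} = -6 + \left(c c + 5\right) = -6 + \left(c^{2} + 5\right) = -6 + \left(5 + c^{2}\right) = -1 + c^{2}$)
$y{\left(f,K \right)} = 4 f$ ($y{\left(f,K \right)} = f 4 = 4 f$)
$y{\left(u{\left(J{\left(3,-4 \right)},U{\left(-3 \right)} \right)},-1 \right)} 4 = 4 \left(-1 + \left(\left(-3\right)^{2}\right)^{2}\right) 4 = 4 \left(-1 + 9^{2}\right) 4 = 4 \left(-1 + 81\right) 4 = 4 \cdot 80 \cdot 4 = 320 \cdot 4 = 1280$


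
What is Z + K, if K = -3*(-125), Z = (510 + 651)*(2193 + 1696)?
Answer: 4515504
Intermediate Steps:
Z = 4515129 (Z = 1161*3889 = 4515129)
K = 375
Z + K = 4515129 + 375 = 4515504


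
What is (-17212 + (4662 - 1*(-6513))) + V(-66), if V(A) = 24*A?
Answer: -7621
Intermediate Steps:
(-17212 + (4662 - 1*(-6513))) + V(-66) = (-17212 + (4662 - 1*(-6513))) + 24*(-66) = (-17212 + (4662 + 6513)) - 1584 = (-17212 + 11175) - 1584 = -6037 - 1584 = -7621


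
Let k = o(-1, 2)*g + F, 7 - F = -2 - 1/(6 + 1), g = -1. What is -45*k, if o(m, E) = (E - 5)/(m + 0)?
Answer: -1935/7 ≈ -276.43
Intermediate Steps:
F = 64/7 (F = 7 - (-2 - 1/(6 + 1)) = 7 - (-2 - 1/7) = 7 - (-2 - 1*⅐) = 7 - (-2 - ⅐) = 7 - 1*(-15/7) = 7 + 15/7 = 64/7 ≈ 9.1429)
o(m, E) = (-5 + E)/m
k = 43/7 (k = ((-5 + 2)/(-1))*(-1) + 64/7 = -1*(-3)*(-1) + 64/7 = 3*(-1) + 64/7 = -3 + 64/7 = 43/7 ≈ 6.1429)
-45*k = -45*43/7 = -1935/7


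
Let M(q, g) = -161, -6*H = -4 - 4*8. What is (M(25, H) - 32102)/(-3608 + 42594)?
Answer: -32263/38986 ≈ -0.82755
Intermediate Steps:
H = 6 (H = -(-4 - 4*8)/6 = -(-4 - 32)/6 = -⅙*(-36) = 6)
(M(25, H) - 32102)/(-3608 + 42594) = (-161 - 32102)/(-3608 + 42594) = -32263/38986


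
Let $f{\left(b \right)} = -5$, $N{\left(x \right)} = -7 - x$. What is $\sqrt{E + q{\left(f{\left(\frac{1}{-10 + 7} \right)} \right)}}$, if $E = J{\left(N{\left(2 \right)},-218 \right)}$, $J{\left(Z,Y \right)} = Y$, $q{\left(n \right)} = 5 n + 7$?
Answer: $2 i \sqrt{59} \approx 15.362 i$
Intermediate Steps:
$q{\left(n \right)} = 7 + 5 n$
$E = -218$
$\sqrt{E + q{\left(f{\left(\frac{1}{-10 + 7} \right)} \right)}} = \sqrt{-218 + \left(7 + 5 \left(-5\right)\right)} = \sqrt{-218 + \left(7 - 25\right)} = \sqrt{-218 - 18} = \sqrt{-236} = 2 i \sqrt{59}$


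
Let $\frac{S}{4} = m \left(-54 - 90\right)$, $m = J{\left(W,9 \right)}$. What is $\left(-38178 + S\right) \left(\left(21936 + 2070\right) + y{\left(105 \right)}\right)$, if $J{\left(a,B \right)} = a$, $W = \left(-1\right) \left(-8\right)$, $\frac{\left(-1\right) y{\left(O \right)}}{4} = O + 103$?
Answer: $-991522764$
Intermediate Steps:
$y{\left(O \right)} = -412 - 4 O$ ($y{\left(O \right)} = - 4 \left(O + 103\right) = - 4 \left(103 + O\right) = -412 - 4 O$)
$W = 8$
$m = 8$
$S = -4608$ ($S = 4 \cdot 8 \left(-54 - 90\right) = 4 \cdot 8 \left(-144\right) = 4 \left(-1152\right) = -4608$)
$\left(-38178 + S\right) \left(\left(21936 + 2070\right) + y{\left(105 \right)}\right) = \left(-38178 - 4608\right) \left(\left(21936 + 2070\right) - 832\right) = - 42786 \left(24006 - 832\right) = \left(-42786\right) 23174 = -991522764$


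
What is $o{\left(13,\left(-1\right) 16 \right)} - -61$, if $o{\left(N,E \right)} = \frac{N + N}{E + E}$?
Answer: $\frac{963}{16} \approx 60.188$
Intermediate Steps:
$o{\left(N,E \right)} = \frac{N}{E}$ ($o{\left(N,E \right)} = \frac{2 N}{2 E} = 2 N \frac{1}{2 E} = \frac{N}{E}$)
$o{\left(13,\left(-1\right) 16 \right)} - -61 = \frac{13}{\left(-1\right) 16} - -61 = \frac{13}{-16} + 61 = 13 \left(- \frac{1}{16}\right) + 61 = - \frac{13}{16} + 61 = \frac{963}{16}$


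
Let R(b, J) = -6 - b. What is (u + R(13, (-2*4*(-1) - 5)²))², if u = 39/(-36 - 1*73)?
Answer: 4452100/11881 ≈ 374.72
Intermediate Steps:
u = -39/109 (u = 39/(-36 - 73) = 39/(-109) = 39*(-1/109) = -39/109 ≈ -0.35780)
(u + R(13, (-2*4*(-1) - 5)²))² = (-39/109 + (-6 - 1*13))² = (-39/109 + (-6 - 13))² = (-39/109 - 19)² = (-2110/109)² = 4452100/11881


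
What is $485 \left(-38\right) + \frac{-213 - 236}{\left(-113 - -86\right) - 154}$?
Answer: $- \frac{3335381}{181} \approx -18428.0$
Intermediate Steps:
$485 \left(-38\right) + \frac{-213 - 236}{\left(-113 - -86\right) - 154} = -18430 - \frac{449}{\left(-113 + 86\right) - 154} = -18430 - \frac{449}{-27 - 154} = -18430 - \frac{449}{-181} = -18430 - - \frac{449}{181} = -18430 + \frac{449}{181} = - \frac{3335381}{181}$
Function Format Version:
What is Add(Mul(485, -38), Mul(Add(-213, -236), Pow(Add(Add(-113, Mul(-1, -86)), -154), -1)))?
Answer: Rational(-3335381, 181) ≈ -18428.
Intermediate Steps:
Add(Mul(485, -38), Mul(Add(-213, -236), Pow(Add(Add(-113, Mul(-1, -86)), -154), -1))) = Add(-18430, Mul(-449, Pow(Add(Add(-113, 86), -154), -1))) = Add(-18430, Mul(-449, Pow(Add(-27, -154), -1))) = Add(-18430, Mul(-449, Pow(-181, -1))) = Add(-18430, Mul(-449, Rational(-1, 181))) = Add(-18430, Rational(449, 181)) = Rational(-3335381, 181)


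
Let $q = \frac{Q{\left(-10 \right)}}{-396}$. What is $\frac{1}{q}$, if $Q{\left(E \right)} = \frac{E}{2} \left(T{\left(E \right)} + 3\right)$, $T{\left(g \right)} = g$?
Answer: $- \frac{396}{35} \approx -11.314$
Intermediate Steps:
$Q{\left(E \right)} = \frac{E \left(3 + E\right)}{2}$ ($Q{\left(E \right)} = \frac{E}{2} \left(E + 3\right) = E \frac{1}{2} \left(3 + E\right) = \frac{E}{2} \left(3 + E\right) = \frac{E \left(3 + E\right)}{2}$)
$q = - \frac{35}{396}$ ($q = \frac{\frac{1}{2} \left(-10\right) \left(3 - 10\right)}{-396} = \frac{1}{2} \left(-10\right) \left(-7\right) \left(- \frac{1}{396}\right) = 35 \left(- \frac{1}{396}\right) = - \frac{35}{396} \approx -0.088384$)
$\frac{1}{q} = \frac{1}{- \frac{35}{396}} = - \frac{396}{35}$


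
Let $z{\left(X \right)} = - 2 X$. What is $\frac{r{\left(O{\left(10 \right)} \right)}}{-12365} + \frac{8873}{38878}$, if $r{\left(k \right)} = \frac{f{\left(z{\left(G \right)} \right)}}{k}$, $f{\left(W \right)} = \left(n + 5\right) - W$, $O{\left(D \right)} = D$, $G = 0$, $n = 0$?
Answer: $\frac{54847603}{240363235} \approx 0.22819$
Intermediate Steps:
$f{\left(W \right)} = 5 - W$ ($f{\left(W \right)} = \left(0 + 5\right) - W = 5 - W$)
$r{\left(k \right)} = \frac{5}{k}$ ($r{\left(k \right)} = \frac{5 - \left(-2\right) 0}{k} = \frac{5 - 0}{k} = \frac{5 + 0}{k} = \frac{5}{k}$)
$\frac{r{\left(O{\left(10 \right)} \right)}}{-12365} + \frac{8873}{38878} = \frac{5 \cdot \frac{1}{10}}{-12365} + \frac{8873}{38878} = 5 \cdot \frac{1}{10} \left(- \frac{1}{12365}\right) + 8873 \cdot \frac{1}{38878} = \frac{1}{2} \left(- \frac{1}{12365}\right) + \frac{8873}{38878} = - \frac{1}{24730} + \frac{8873}{38878} = \frac{54847603}{240363235}$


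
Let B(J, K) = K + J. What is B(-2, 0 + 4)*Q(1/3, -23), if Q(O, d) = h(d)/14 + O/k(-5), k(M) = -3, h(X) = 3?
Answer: 13/63 ≈ 0.20635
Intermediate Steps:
B(J, K) = J + K
Q(O, d) = 3/14 - O/3 (Q(O, d) = 3/14 + O/(-3) = 3*(1/14) + O*(-⅓) = 3/14 - O/3)
B(-2, 0 + 4)*Q(1/3, -23) = (-2 + (0 + 4))*(3/14 - ⅓/3) = (-2 + 4)*(3/14 - ⅓*⅓) = 2*(3/14 - ⅑) = 2*(13/126) = 13/63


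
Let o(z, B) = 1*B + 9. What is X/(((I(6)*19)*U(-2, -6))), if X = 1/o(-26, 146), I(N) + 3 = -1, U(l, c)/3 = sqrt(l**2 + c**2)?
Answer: -sqrt(10)/706800 ≈ -4.4741e-6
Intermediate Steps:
o(z, B) = 9 + B (o(z, B) = B + 9 = 9 + B)
U(l, c) = 3*sqrt(c**2 + l**2) (U(l, c) = 3*sqrt(l**2 + c**2) = 3*sqrt(c**2 + l**2))
I(N) = -4 (I(N) = -3 - 1 = -4)
X = 1/155 (X = 1/(9 + 146) = 1/155 ≈ 0.0064516)
X/(((I(6)*19)*U(-2, -6))) = 1/(155*(((-4*19)*(3*sqrt((-6)**2 + (-2)**2))))) = 1/(155*((-228*sqrt(36 + 4)))) = 1/(155*((-228*sqrt(40)))) = 1/(155*((-228*2*sqrt(10)))) = 1/(155*((-456*sqrt(10)))) = (-sqrt(10)/4560)/155 = -sqrt(10)/706800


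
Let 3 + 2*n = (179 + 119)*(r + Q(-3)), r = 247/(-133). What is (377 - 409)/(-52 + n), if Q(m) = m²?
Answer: -448/14151 ≈ -0.031659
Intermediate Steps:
r = -13/7 (r = 247*(-1/133) = -13/7 ≈ -1.8571)
n = 14879/14 (n = -3/2 + ((179 + 119)*(-13/7 + (-3)²))/2 = -3/2 + (298*(-13/7 + 9))/2 = -3/2 + (298*(50/7))/2 = -3/2 + (½)*(14900/7) = -3/2 + 7450/7 = 14879/14 ≈ 1062.8)
(377 - 409)/(-52 + n) = (377 - 409)/(-52 + 14879/14) = -32/14151/14 = -32*14/14151 = -448/14151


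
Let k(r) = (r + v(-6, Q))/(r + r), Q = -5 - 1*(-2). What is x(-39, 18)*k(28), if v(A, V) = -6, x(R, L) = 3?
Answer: 33/28 ≈ 1.1786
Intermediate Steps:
Q = -3 (Q = -5 + 2 = -3)
k(r) = (-6 + r)/(2*r) (k(r) = (r - 6)/(r + r) = (-6 + r)/((2*r)) = (-6 + r)*(1/(2*r)) = (-6 + r)/(2*r))
x(-39, 18)*k(28) = 3*((½)*(-6 + 28)/28) = 3*((½)*(1/28)*22) = 3*(11/28) = 33/28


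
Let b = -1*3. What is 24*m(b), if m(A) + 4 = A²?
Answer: 120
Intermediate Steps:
b = -3
m(A) = -4 + A²
24*m(b) = 24*(-4 + (-3)²) = 24*(-4 + 9) = 24*5 = 120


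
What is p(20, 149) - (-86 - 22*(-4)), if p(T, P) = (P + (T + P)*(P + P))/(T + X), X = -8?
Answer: 16829/4 ≈ 4207.3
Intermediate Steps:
p(T, P) = (P + 2*P*(P + T))/(-8 + T) (p(T, P) = (P + (T + P)*(P + P))/(T - 8) = (P + (P + T)*(2*P))/(-8 + T) = (P + 2*P*(P + T))/(-8 + T))
p(20, 149) - (-86 - 22*(-4)) = 149*(1 + 2*149 + 2*20)/(-8 + 20) - (-86 - 22*(-4)) = 149*(1 + 298 + 40)/12 - (-86 + 88) = 149*(1/12)*339 - 1*2 = 16837/4 - 2 = 16829/4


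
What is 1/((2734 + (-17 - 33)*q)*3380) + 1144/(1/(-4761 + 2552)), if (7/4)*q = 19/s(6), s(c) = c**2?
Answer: -1463105088748097/578966960 ≈ -2.5271e+6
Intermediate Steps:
q = 19/63 (q = 4*(19/(6**2))/7 = 4*(19/36)/7 = 4*(19*(1/36))/7 = (4/7)*(19/36) = 19/63 ≈ 0.30159)
1/((2734 + (-17 - 33)*q)*3380) + 1144/(1/(-4761 + 2552)) = 1/((2734 + (-17 - 33)*(19/63))*3380) + 1144/(1/(-4761 + 2552)) = (1/3380)/(2734 - 50*19/63) + 1144/(1/(-2209)) = (1/3380)/(2734 - 950/63) + 1144/(-1/2209) = (1/3380)/(171292/63) + 1144*(-2209) = (63/171292)*(1/3380) - 2527096 = 63/578966960 - 2527096 = -1463105088748097/578966960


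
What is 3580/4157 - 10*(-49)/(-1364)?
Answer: 1423095/2835074 ≈ 0.50196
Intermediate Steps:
3580/4157 - 10*(-49)/(-1364) = 3580*(1/4157) + 490*(-1/1364) = 3580/4157 - 245/682 = 1423095/2835074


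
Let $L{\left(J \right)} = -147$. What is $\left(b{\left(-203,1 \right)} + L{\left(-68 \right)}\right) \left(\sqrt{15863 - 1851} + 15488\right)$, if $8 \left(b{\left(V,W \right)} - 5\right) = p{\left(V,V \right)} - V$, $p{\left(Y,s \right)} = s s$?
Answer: $77974336 + 10069 \sqrt{3503} \approx 7.857 \cdot 10^{7}$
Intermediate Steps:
$p{\left(Y,s \right)} = s^{2}$
$b{\left(V,W \right)} = 5 - \frac{V}{8} + \frac{V^{2}}{8}$ ($b{\left(V,W \right)} = 5 + \frac{V^{2} - V}{8} = 5 + \left(- \frac{V}{8} + \frac{V^{2}}{8}\right) = 5 - \frac{V}{8} + \frac{V^{2}}{8}$)
$\left(b{\left(-203,1 \right)} + L{\left(-68 \right)}\right) \left(\sqrt{15863 - 1851} + 15488\right) = \left(\left(5 - - \frac{203}{8} + \frac{\left(-203\right)^{2}}{8}\right) - 147\right) \left(\sqrt{15863 - 1851} + 15488\right) = \left(\left(5 + \frac{203}{8} + \frac{1}{8} \cdot 41209\right) - 147\right) \left(\sqrt{14012} + 15488\right) = \left(\left(5 + \frac{203}{8} + \frac{41209}{8}\right) - 147\right) \left(2 \sqrt{3503} + 15488\right) = \left(\frac{10363}{2} - 147\right) \left(15488 + 2 \sqrt{3503}\right) = \frac{10069 \left(15488 + 2 \sqrt{3503}\right)}{2} = 77974336 + 10069 \sqrt{3503}$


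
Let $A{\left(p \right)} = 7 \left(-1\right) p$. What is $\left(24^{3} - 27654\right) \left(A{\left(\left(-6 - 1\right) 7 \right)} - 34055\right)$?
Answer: $466236960$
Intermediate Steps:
$A{\left(p \right)} = - 7 p$
$\left(24^{3} - 27654\right) \left(A{\left(\left(-6 - 1\right) 7 \right)} - 34055\right) = \left(24^{3} - 27654\right) \left(- 7 \left(-6 - 1\right) 7 - 34055\right) = \left(13824 - 27654\right) \left(- 7 \left(\left(-7\right) 7\right) - 34055\right) = - 13830 \left(\left(-7\right) \left(-49\right) - 34055\right) = - 13830 \left(343 - 34055\right) = \left(-13830\right) \left(-33712\right) = 466236960$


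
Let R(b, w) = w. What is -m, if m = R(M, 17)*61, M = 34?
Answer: -1037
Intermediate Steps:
m = 1037 (m = 17*61 = 1037)
-m = -1*1037 = -1037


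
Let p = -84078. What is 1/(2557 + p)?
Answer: -1/81521 ≈ -1.2267e-5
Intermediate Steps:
1/(2557 + p) = 1/(2557 - 84078) = 1/(-81521) = -1/81521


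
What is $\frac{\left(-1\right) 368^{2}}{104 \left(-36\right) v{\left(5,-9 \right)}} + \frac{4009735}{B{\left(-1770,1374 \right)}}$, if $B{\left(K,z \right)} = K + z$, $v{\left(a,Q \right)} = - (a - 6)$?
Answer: $- \frac{17313449}{1716} \approx -10089.0$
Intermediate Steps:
$v{\left(a,Q \right)} = 6 - a$ ($v{\left(a,Q \right)} = - (a - 6) = - (-6 + a) = 6 - a$)
$\frac{\left(-1\right) 368^{2}}{104 \left(-36\right) v{\left(5,-9 \right)}} + \frac{4009735}{B{\left(-1770,1374 \right)}} = \frac{\left(-1\right) 368^{2}}{104 \left(-36\right) \left(6 - 5\right)} + \frac{4009735}{-1770 + 1374} = \frac{\left(-1\right) 135424}{\left(-3744\right) \left(6 - 5\right)} + \frac{4009735}{-396} = - \frac{135424}{\left(-3744\right) 1} + 4009735 \left(- \frac{1}{396}\right) = - \frac{135424}{-3744} - \frac{4009735}{396} = \left(-135424\right) \left(- \frac{1}{3744}\right) - \frac{4009735}{396} = \frac{4232}{117} - \frac{4009735}{396} = - \frac{17313449}{1716}$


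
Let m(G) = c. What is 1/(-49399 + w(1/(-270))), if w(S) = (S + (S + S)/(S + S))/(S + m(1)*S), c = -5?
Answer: -4/197327 ≈ -2.0271e-5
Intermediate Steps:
m(G) = -5
w(S) = -(1 + S)/(4*S) (w(S) = (S + (S + S)/(S + S))/(S - 5*S) = (S + (2*S)/((2*S)))/((-4*S)) = (S + (2*S)*(1/(2*S)))*(-1/(4*S)) = (S + 1)*(-1/(4*S)) = (1 + S)*(-1/(4*S)) = -(1 + S)/(4*S))
1/(-49399 + w(1/(-270))) = 1/(-49399 + (-1 - 1/(-270))/(4*(1/(-270)))) = 1/(-49399 + (-1 - 1*(-1/270))/(4*(-1/270))) = 1/(-49399 + (1/4)*(-270)*(-1 + 1/270)) = 1/(-49399 + (1/4)*(-270)*(-269/270)) = 1/(-49399 + 269/4) = 1/(-197327/4) = -4/197327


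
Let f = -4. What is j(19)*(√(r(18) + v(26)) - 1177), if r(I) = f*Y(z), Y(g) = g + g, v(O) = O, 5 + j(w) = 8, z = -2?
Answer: -3531 + 3*√42 ≈ -3511.6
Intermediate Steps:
j(w) = 3 (j(w) = -5 + 8 = 3)
Y(g) = 2*g
r(I) = 16 (r(I) = -8*(-2) = -4*(-4) = 16)
j(19)*(√(r(18) + v(26)) - 1177) = 3*(√(16 + 26) - 1177) = 3*(√42 - 1177) = 3*(-1177 + √42) = -3531 + 3*√42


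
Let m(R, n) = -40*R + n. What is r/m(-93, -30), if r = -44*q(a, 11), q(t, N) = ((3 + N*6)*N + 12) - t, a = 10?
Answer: -16742/1845 ≈ -9.0742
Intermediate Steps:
q(t, N) = 12 - t + N*(3 + 6*N) (q(t, N) = ((3 + 6*N)*N + 12) - t = (N*(3 + 6*N) + 12) - t = (12 + N*(3 + 6*N)) - t = 12 - t + N*(3 + 6*N))
m(R, n) = n - 40*R
r = -33484 (r = -44*(12 - 1*10 + 3*11 + 6*11**2) = -44*(12 - 10 + 33 + 6*121) = -44*(12 - 10 + 33 + 726) = -44*761 = -33484)
r/m(-93, -30) = -33484/(-30 - 40*(-93)) = -33484/(-30 + 3720) = -33484/3690 = -33484*1/3690 = -16742/1845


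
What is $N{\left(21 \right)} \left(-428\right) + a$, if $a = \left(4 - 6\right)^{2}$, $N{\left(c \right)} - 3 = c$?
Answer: $-10268$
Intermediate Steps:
$N{\left(c \right)} = 3 + c$
$a = 4$ ($a = \left(-2\right)^{2} = 4$)
$N{\left(21 \right)} \left(-428\right) + a = \left(3 + 21\right) \left(-428\right) + 4 = 24 \left(-428\right) + 4 = -10272 + 4 = -10268$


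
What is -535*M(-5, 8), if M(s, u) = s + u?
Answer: -1605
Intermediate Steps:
-535*M(-5, 8) = -535*(-5 + 8) = -535*3 = -1605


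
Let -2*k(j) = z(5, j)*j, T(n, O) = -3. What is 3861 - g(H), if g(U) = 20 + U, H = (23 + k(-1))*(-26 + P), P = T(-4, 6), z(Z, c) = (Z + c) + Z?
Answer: 9277/2 ≈ 4638.5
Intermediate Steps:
z(Z, c) = c + 2*Z
P = -3
k(j) = -j*(10 + j)/2 (k(j) = -(j + 2*5)*j/2 = -(j + 10)*j/2 = -(10 + j)*j/2 = -j*(10 + j)/2)
H = -1595/2 (H = (23 - 1/2*(-1)*(10 - 1))*(-26 - 3) = (23 - 1/2*(-1)*9)*(-29) = (23 + 9/2)*(-29) = (55/2)*(-29) = -1595/2 ≈ -797.50)
3861 - g(H) = 3861 - (20 - 1595/2) = 3861 - 1*(-1555/2) = 3861 + 1555/2 = 9277/2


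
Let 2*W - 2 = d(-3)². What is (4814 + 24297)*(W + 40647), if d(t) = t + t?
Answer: 1183827926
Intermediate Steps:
d(t) = 2*t
W = 19 (W = 1 + (2*(-3))²/2 = 1 + (½)*(-6)² = 1 + (½)*36 = 1 + 18 = 19)
(4814 + 24297)*(W + 40647) = (4814 + 24297)*(19 + 40647) = 29111*40666 = 1183827926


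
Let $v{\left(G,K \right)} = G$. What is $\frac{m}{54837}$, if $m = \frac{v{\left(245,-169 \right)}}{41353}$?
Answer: $\frac{245}{2267674461} \approx 1.0804 \cdot 10^{-7}$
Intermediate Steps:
$m = \frac{245}{41353} \approx 0.0059246$
$\frac{m}{54837} = \frac{245}{41353 \cdot 54837} = \frac{245}{41353} \cdot \frac{1}{54837} = \frac{245}{2267674461}$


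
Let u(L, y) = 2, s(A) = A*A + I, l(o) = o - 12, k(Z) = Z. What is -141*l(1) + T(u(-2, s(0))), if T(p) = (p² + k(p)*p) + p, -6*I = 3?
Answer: 1561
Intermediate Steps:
I = -½ (I = -⅙*3 = -½ ≈ -0.50000)
l(o) = -12 + o
s(A) = -½ + A² (s(A) = A*A - ½ = A² - ½ = -½ + A²)
T(p) = p + 2*p² (T(p) = (p² + p*p) + p = (p² + p²) + p = 2*p² + p = p + 2*p²)
-141*l(1) + T(u(-2, s(0))) = -141*(-12 + 1) + 2*(1 + 2*2) = -141*(-11) + 2*(1 + 4) = 1551 + 2*5 = 1551 + 10 = 1561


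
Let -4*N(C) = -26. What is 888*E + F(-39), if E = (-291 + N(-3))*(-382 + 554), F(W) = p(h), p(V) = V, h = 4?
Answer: -43453388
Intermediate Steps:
N(C) = 13/2 (N(C) = -¼*(-26) = 13/2)
F(W) = 4
E = -48934 (E = (-291 + 13/2)*(-382 + 554) = -569/2*172 = -48934)
888*E + F(-39) = 888*(-48934) + 4 = -43453392 + 4 = -43453388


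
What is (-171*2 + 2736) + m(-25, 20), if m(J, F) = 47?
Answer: 2441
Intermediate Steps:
(-171*2 + 2736) + m(-25, 20) = (-171*2 + 2736) + 47 = (-342 + 2736) + 47 = 2394 + 47 = 2441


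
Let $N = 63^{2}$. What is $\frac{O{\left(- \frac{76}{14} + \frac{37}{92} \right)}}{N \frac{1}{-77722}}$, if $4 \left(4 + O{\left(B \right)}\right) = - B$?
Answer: $\frac{274630687}{5112072} \approx 53.722$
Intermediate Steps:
$O{\left(B \right)} = -4 - \frac{B}{4}$ ($O{\left(B \right)} = -4 + \frac{\left(-1\right) B}{4} = -4 - \frac{B}{4}$)
$N = 3969$
$\frac{O{\left(- \frac{76}{14} + \frac{37}{92} \right)}}{N \frac{1}{-77722}} = \frac{-4 - \frac{- \frac{76}{14} + \frac{37}{92}}{4}}{3969 \frac{1}{-77722}} = \frac{-4 - \frac{\left(-76\right) \frac{1}{14} + 37 \cdot \frac{1}{92}}{4}}{3969 \left(- \frac{1}{77722}\right)} = \frac{-4 - \frac{- \frac{38}{7} + \frac{37}{92}}{4}}{- \frac{3969}{77722}} = \left(-4 - - \frac{3237}{2576}\right) \left(- \frac{77722}{3969}\right) = \left(-4 + \frac{3237}{2576}\right) \left(- \frac{77722}{3969}\right) = \left(- \frac{7067}{2576}\right) \left(- \frac{77722}{3969}\right) = \frac{274630687}{5112072}$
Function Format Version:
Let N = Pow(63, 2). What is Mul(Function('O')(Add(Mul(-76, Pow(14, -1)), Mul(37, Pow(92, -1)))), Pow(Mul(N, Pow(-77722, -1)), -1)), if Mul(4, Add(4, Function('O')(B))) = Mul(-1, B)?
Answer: Rational(274630687, 5112072) ≈ 53.722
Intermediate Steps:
Function('O')(B) = Add(-4, Mul(Rational(-1, 4), B)) (Function('O')(B) = Add(-4, Mul(Rational(1, 4), Mul(-1, B))) = Add(-4, Mul(Rational(-1, 4), B)))
N = 3969
Mul(Function('O')(Add(Mul(-76, Pow(14, -1)), Mul(37, Pow(92, -1)))), Pow(Mul(N, Pow(-77722, -1)), -1)) = Mul(Add(-4, Mul(Rational(-1, 4), Add(Mul(-76, Pow(14, -1)), Mul(37, Pow(92, -1))))), Pow(Mul(3969, Pow(-77722, -1)), -1)) = Mul(Add(-4, Mul(Rational(-1, 4), Add(Mul(-76, Rational(1, 14)), Mul(37, Rational(1, 92))))), Pow(Mul(3969, Rational(-1, 77722)), -1)) = Mul(Add(-4, Mul(Rational(-1, 4), Add(Rational(-38, 7), Rational(37, 92)))), Pow(Rational(-3969, 77722), -1)) = Mul(Add(-4, Mul(Rational(-1, 4), Rational(-3237, 644))), Rational(-77722, 3969)) = Mul(Add(-4, Rational(3237, 2576)), Rational(-77722, 3969)) = Mul(Rational(-7067, 2576), Rational(-77722, 3969)) = Rational(274630687, 5112072)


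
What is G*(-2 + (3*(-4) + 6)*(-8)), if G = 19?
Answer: 874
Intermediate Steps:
G*(-2 + (3*(-4) + 6)*(-8)) = 19*(-2 + (3*(-4) + 6)*(-8)) = 19*(-2 + (-12 + 6)*(-8)) = 19*(-2 - 6*(-8)) = 19*(-2 + 48) = 19*46 = 874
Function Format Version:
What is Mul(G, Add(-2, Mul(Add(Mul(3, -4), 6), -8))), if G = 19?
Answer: 874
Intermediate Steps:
Mul(G, Add(-2, Mul(Add(Mul(3, -4), 6), -8))) = Mul(19, Add(-2, Mul(Add(Mul(3, -4), 6), -8))) = Mul(19, Add(-2, Mul(Add(-12, 6), -8))) = Mul(19, Add(-2, Mul(-6, -8))) = Mul(19, Add(-2, 48)) = Mul(19, 46) = 874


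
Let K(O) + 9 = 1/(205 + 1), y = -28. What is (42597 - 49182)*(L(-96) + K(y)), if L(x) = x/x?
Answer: 10845495/206 ≈ 52648.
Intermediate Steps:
L(x) = 1
K(O) = -1853/206 (K(O) = -9 + 1/(205 + 1) = -9 + 1/206 = -1853/206)
(42597 - 49182)*(L(-96) + K(y)) = (42597 - 49182)*(1 - 1853/206) = -6585*(-1647/206) = 10845495/206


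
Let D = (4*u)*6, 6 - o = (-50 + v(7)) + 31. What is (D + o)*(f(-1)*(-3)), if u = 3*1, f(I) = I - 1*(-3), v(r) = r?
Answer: -540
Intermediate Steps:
f(I) = 3 + I (f(I) = I + 3 = 3 + I)
u = 3
o = 18 (o = 6 - ((-50 + 7) + 31) = 6 - (-43 + 31) = 6 - 1*(-12) = 6 + 12 = 18)
D = 72 (D = (4*3)*6 = 12*6 = 72)
(D + o)*(f(-1)*(-3)) = (72 + 18)*((3 - 1)*(-3)) = 90*(2*(-3)) = 90*(-6) = -540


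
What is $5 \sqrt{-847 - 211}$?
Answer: $115 i \sqrt{2} \approx 162.63 i$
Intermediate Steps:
$5 \sqrt{-847 - 211} = 5 \sqrt{-1058} = 5 \cdot 23 i \sqrt{2} = 115 i \sqrt{2}$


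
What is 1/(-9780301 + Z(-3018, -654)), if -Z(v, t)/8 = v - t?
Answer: -1/9761389 ≈ -1.0244e-7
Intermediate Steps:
Z(v, t) = -8*v + 8*t (Z(v, t) = -8*(v - t) = -8*v + 8*t)
1/(-9780301 + Z(-3018, -654)) = 1/(-9780301 + (-8*(-3018) + 8*(-654))) = 1/(-9780301 + (24144 - 5232)) = 1/(-9780301 + 18912) = 1/(-9761389) = -1/9761389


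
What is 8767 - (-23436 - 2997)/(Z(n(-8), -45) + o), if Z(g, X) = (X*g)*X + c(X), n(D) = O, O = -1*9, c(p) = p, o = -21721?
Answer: 350574664/39991 ≈ 8766.3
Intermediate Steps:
O = -9
n(D) = -9
Z(g, X) = X + g*X**2 (Z(g, X) = (X*g)*X + X = g*X**2 + X = X + g*X**2)
8767 - (-23436 - 2997)/(Z(n(-8), -45) + o) = 8767 - (-23436 - 2997)/(-45*(1 - 45*(-9)) - 21721) = 8767 - (-26433)/(-45*(1 + 405) - 21721) = 8767 - (-26433)/(-45*406 - 21721) = 8767 - (-26433)/(-18270 - 21721) = 8767 - (-26433)/(-39991) = 8767 - (-26433)*(-1)/39991 = 8767 - 1*26433/39991 = 8767 - 26433/39991 = 350574664/39991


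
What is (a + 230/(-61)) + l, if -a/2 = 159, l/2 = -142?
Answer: -36952/61 ≈ -605.77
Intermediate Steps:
l = -284 (l = 2*(-142) = -284)
a = -318 (a = -2*159 = -318)
(a + 230/(-61)) + l = (-318 + 230/(-61)) - 284 = (-318 + 230*(-1/61)) - 284 = (-318 - 230/61) - 284 = -19628/61 - 284 = -36952/61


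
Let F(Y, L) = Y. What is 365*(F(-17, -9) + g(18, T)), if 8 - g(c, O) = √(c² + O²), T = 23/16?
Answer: -3285 - 365*√83473/16 ≈ -9875.9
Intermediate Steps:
T = 23/16 (T = 23*(1/16) = 23/16 ≈ 1.4375)
g(c, O) = 8 - √(O² + c²) (g(c, O) = 8 - √(c² + O²) = 8 - √(O² + c²))
365*(F(-17, -9) + g(18, T)) = 365*(-17 + (8 - √((23/16)² + 18²))) = 365*(-17 + (8 - √(529/256 + 324))) = 365*(-17 + (8 - √(83473/256))) = 365*(-17 + (8 - √83473/16)) = 365*(-9 - √83473/16) = -3285 - 365*√83473/16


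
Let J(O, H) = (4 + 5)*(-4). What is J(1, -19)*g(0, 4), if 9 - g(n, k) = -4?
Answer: -468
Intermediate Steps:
g(n, k) = 13 (g(n, k) = 9 - 1*(-4) = 9 + 4 = 13)
J(O, H) = -36 (J(O, H) = 9*(-4) = -36)
J(1, -19)*g(0, 4) = -36*13 = -468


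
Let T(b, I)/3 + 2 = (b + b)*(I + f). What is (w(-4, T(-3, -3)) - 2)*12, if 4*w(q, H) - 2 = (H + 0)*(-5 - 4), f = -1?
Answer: -1800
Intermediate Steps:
T(b, I) = -6 + 6*b*(-1 + I) (T(b, I) = -6 + 3*((b + b)*(I - 1)) = -6 + 3*((2*b)*(-1 + I)) = -6 + 3*(2*b*(-1 + I)) = -6 + 6*b*(-1 + I))
w(q, H) = ½ - 9*H/4 (w(q, H) = ½ + ((H + 0)*(-5 - 4))/4 = ½ + (H*(-9))/4 = ½ + (-9*H)/4 = ½ - 9*H/4)
(w(-4, T(-3, -3)) - 2)*12 = ((½ - 9*(-6 - 6*(-3) + 6*(-3)*(-3))/4) - 2)*12 = ((½ - 9*(-6 + 18 + 54)/4) - 2)*12 = ((½ - 9/4*66) - 2)*12 = ((½ - 297/2) - 2)*12 = (-148 - 2)*12 = -150*12 = -1800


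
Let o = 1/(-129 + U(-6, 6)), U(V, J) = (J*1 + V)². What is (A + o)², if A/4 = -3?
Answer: 2399401/16641 ≈ 144.19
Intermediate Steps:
A = -12 (A = 4*(-3) = -12)
U(V, J) = (J + V)²
o = -1/129 (o = 1/(-129 + (6 - 6)²) = 1/(-129 + 0²) = 1/(-129 + 0) = 1/(-129) = -1/129 ≈ -0.0077519)
(A + o)² = (-12 - 1/129)² = (-1549/129)² = 2399401/16641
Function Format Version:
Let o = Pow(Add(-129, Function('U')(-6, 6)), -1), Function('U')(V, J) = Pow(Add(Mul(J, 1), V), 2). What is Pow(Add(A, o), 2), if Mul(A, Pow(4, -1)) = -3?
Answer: Rational(2399401, 16641) ≈ 144.19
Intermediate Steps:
A = -12 (A = Mul(4, -3) = -12)
Function('U')(V, J) = Pow(Add(J, V), 2)
o = Rational(-1, 129) (o = Pow(Add(-129, Pow(Add(6, -6), 2)), -1) = Pow(Add(-129, Pow(0, 2)), -1) = Pow(Add(-129, 0), -1) = Pow(-129, -1) = Rational(-1, 129) ≈ -0.0077519)
Pow(Add(A, o), 2) = Pow(Add(-12, Rational(-1, 129)), 2) = Pow(Rational(-1549, 129), 2) = Rational(2399401, 16641)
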